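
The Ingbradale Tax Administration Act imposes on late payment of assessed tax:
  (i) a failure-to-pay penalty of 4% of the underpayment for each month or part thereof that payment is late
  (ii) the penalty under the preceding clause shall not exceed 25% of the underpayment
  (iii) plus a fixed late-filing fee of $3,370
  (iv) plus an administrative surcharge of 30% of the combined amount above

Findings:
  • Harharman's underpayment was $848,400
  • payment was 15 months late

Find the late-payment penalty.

$280,111

Accrued rate: 4% × 15 = 60%, capped at 25% → 25%
Failure-to-pay penalty: 25% of $848,400 = $212,100
Penalty before surcharge: $212,100 + $3,370 = $215,470
Administrative surcharge: 30% of $215,470 = $64,641
Total penalty: $215,470 + $64,641 = $280,111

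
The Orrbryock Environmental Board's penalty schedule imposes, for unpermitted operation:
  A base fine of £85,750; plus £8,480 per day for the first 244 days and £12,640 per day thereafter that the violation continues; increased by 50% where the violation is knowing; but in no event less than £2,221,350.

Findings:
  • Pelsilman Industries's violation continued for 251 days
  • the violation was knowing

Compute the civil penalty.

First 244 days: 244 × £8,480 = £2,069,120
Remaining days: (251 − 244) × £12,640 = £88,480
Per-day component: £2,069,120 + £88,480 = £2,157,600
Base plus per-day: £85,750 + £2,157,600 = £2,243,350
Enhancement: 50% of £2,243,350 = £1,121,675
Enhanced fine: £2,243,350 + £1,121,675 = £3,365,025
Minimum £2,221,350: £3,365,025 meets the minimum, no increase.

Civil penalty: £3,365,025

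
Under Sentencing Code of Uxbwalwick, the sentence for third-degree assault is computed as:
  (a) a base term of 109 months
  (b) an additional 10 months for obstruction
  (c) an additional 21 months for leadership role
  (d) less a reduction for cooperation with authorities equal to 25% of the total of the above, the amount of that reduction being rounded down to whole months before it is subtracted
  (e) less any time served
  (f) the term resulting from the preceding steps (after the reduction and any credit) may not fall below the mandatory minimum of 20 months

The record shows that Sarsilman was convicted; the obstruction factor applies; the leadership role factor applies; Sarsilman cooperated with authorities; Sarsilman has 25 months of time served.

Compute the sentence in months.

Sentence: 80 months

Obstruction enhancement: +10 months
Leadership role enhancement: +21 months
Adjusted term: 109 months + 10 months + 21 months = 140 months
Cooperation with authorities reduction: 25% of 140 months = 35 months (rounded down)
After reduction: 140 − 35 = 105 months
Less time served: 105 months − 25 months = 80 months
Minimum 20 months: 80 months meets the minimum, no increase.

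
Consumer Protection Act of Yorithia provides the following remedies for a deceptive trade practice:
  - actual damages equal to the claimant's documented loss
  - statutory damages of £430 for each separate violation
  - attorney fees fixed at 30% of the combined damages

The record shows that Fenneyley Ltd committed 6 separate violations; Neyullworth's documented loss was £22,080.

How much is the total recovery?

Statutory damages: 6 × £430 = £2,580
Combined damages: £22,080 + £2,580 = £24,660
Attorney fees: 30% of £24,660 = £7,398
Total recovery: £24,660 + £7,398 = £32,058

£32,058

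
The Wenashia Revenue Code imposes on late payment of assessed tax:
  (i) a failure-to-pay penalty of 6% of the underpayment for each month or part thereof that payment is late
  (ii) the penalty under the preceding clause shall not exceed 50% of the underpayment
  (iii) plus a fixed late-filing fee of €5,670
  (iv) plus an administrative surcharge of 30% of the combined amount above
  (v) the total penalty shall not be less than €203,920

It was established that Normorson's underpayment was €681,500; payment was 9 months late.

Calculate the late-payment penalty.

Penalty: €450,346

Accrued rate: 6% × 9 = 54%, capped at 50% → 50%
Failure-to-pay penalty: 50% of €681,500 = €340,750
Penalty before surcharge: €340,750 + €5,670 = €346,420
Administrative surcharge: 30% of €346,420 = €103,926
Total penalty: €346,420 + €103,926 = €450,346
Minimum €203,920: €450,346 meets the minimum, no increase.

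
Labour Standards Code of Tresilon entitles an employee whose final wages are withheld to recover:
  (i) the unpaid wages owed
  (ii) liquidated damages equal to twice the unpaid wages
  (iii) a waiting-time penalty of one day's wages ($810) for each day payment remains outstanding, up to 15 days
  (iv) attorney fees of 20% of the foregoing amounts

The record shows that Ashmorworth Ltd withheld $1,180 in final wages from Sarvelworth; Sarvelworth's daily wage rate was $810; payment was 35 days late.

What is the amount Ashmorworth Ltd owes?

Doubled: 2 × $1,180 = $2,360
Penalty days: min(35, 15) = 15
Waiting-time penalty: 15 × $810 = $12,150
Subtotal: $1,180 + $2,360 + $12,150 = $15,690
Attorney fees: 20% of $15,690 = $3,138
Total award: $15,690 + $3,138 = $18,828

Total award: $18,828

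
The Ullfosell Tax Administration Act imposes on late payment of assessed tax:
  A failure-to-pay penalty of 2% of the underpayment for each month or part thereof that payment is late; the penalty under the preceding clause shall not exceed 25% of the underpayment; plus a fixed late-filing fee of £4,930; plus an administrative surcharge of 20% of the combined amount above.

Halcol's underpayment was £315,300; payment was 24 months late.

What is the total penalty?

Accrued rate: 2% × 24 = 48%, capped at 25% → 25%
Failure-to-pay penalty: 25% of £315,300 = £78,825
Penalty before surcharge: £78,825 + £4,930 = £83,755
Administrative surcharge: 20% of £83,755 = £16,751
Total penalty: £83,755 + £16,751 = £100,506

£100,506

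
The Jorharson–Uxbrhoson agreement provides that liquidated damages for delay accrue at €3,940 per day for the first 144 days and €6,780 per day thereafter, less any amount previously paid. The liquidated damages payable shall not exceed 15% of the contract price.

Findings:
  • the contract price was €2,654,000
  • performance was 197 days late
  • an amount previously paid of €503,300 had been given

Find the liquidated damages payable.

First 144 days: 144 × €3,940 = €567,360
Remaining days: (197 − 144) × €6,780 = €359,340
Accrued per-day damages: €567,360 + €359,340 = €926,700
Less amount previously paid: €926,700 − €503,300 = €423,400
Cap: 15% of €2,654,000 = €398,100
Cap at €398,100: €423,400 exceeds the cap → €398,100

€398,100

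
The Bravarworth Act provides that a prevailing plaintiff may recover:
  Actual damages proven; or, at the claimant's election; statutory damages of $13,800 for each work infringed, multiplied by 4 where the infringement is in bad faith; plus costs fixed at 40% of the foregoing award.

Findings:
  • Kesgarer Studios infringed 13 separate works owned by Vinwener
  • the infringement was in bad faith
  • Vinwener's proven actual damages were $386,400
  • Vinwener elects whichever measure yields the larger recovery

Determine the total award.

$1,004,640

Statutory damages: 13 × $13,800 = $179,400
Multiplied by 4: 4 × $179,400 = $717,600
Greater of actual damages ($386,400) or enhanced statutory damages ($717,600): $717,600
Costs: 40% of $717,600 = $287,040
Award plus costs: $717,600 + $287,040 = $1,004,640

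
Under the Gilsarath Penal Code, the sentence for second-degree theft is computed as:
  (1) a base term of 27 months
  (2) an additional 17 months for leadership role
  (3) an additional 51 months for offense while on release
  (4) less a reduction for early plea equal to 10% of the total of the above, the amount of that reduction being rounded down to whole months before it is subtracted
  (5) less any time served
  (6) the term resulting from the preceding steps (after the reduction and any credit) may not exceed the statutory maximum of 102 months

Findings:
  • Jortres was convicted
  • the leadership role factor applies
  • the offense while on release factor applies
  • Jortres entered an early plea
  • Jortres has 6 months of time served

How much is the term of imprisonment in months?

Sentence: 80 months

Leadership role enhancement: +17 months
Offense while on release enhancement: +51 months
Adjusted term: 27 months + 17 months + 51 months = 95 months
Early plea reduction: 10% of 95 months = 9 months (rounded down)
After reduction: 95 − 9 = 86 months
Less time served: 86 months − 6 months = 80 months
Cap at 102 months: 80 months is within the cap, no reduction.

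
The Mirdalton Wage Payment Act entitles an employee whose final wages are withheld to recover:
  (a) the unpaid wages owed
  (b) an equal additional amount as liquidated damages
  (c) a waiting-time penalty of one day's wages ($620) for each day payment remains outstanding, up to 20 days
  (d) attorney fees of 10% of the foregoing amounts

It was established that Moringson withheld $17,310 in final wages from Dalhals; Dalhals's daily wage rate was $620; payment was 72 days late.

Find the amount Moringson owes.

Liquidated damages (equal amount): $17,310
Penalty days: min(72, 20) = 20
Waiting-time penalty: 20 × $620 = $12,400
Subtotal: $17,310 + $17,310 + $12,400 = $47,020
Attorney fees: 10% of $47,020 = $4,702
Total award: $47,020 + $4,702 = $51,722

Total award: $51,722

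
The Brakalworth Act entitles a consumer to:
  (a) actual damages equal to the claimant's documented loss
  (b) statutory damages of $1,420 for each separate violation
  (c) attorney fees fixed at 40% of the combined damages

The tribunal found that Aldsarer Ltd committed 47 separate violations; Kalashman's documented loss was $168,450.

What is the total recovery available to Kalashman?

$329,266

Statutory damages: 47 × $1,420 = $66,740
Combined damages: $168,450 + $66,740 = $235,190
Attorney fees: 40% of $235,190 = $94,076
Total recovery: $235,190 + $94,076 = $329,266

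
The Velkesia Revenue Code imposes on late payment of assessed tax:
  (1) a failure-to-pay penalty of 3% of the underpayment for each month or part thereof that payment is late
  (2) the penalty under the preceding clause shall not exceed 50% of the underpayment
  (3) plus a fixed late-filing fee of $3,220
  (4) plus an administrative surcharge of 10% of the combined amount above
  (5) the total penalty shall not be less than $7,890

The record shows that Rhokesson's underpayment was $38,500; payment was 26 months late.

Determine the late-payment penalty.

$24,717

Accrued rate: 3% × 26 = 78%, capped at 50% → 50%
Failure-to-pay penalty: 50% of $38,500 = $19,250
Penalty before surcharge: $19,250 + $3,220 = $22,470
Administrative surcharge: 10% of $22,470 = $2,247
Total penalty: $22,470 + $2,247 = $24,717
Minimum $7,890: $24,717 meets the minimum, no increase.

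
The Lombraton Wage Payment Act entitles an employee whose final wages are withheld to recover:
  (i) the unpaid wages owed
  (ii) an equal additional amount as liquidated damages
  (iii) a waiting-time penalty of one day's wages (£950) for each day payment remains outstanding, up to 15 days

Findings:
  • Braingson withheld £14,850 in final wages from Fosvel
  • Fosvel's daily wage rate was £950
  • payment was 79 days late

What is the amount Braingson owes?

£43,950

Liquidated damages (equal amount): £14,850
Penalty days: min(79, 15) = 15
Waiting-time penalty: 15 × £950 = £14,250
Total award: £14,850 + £14,850 + £14,250 = £43,950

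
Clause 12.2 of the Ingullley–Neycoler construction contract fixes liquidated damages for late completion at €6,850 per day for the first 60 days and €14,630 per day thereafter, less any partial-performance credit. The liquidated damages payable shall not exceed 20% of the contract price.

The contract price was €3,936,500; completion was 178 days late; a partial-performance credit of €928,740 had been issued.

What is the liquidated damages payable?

First 60 days: 60 × €6,850 = €411,000
Remaining days: (178 − 60) × €14,630 = €1,726,340
Accrued per-day damages: €411,000 + €1,726,340 = €2,137,340
Less partial-performance credit: €2,137,340 − €928,740 = €1,208,600
Cap: 20% of €3,936,500 = €787,300
Cap at €787,300: €1,208,600 exceeds the cap → €787,300

€787,300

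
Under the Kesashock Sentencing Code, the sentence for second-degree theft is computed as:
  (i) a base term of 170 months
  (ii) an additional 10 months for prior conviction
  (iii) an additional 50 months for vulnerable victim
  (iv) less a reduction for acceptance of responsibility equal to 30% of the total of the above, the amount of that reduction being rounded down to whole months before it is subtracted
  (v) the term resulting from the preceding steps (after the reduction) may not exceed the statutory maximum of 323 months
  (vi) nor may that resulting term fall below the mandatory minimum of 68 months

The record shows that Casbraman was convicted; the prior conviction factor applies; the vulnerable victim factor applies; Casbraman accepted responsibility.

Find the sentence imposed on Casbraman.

161 months

Prior conviction enhancement: +10 months
Vulnerable victim enhancement: +50 months
Adjusted term: 170 months + 10 months + 50 months = 230 months
Acceptance of responsibility reduction: 30% of 230 months = 69 months (rounded down)
After reduction: 230 − 69 = 161 months
Cap at 323 months: 161 months is within the cap, no reduction.
Minimum 68 months: 161 months meets the minimum, no increase.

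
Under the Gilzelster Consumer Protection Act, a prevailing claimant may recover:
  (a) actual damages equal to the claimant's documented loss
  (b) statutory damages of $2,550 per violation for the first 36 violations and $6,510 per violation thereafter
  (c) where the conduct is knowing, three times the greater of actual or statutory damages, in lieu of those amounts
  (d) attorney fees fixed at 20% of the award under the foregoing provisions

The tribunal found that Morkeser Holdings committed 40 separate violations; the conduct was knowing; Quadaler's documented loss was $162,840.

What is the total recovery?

First 36 violations: 36 × $2,550 = $91,800
Remaining violations: (40 − 36) × $6,510 = $26,040
Statutory damages: $91,800 + $26,040 = $117,840
Greater of actual damages ($162,840) or statutory damages ($117,840): $162,840
Trebled: 3 × $162,840 = $488,520
Attorney fees: 20% of $488,520 = $97,704
Total recovery: $488,520 + $97,704 = $586,224

$586,224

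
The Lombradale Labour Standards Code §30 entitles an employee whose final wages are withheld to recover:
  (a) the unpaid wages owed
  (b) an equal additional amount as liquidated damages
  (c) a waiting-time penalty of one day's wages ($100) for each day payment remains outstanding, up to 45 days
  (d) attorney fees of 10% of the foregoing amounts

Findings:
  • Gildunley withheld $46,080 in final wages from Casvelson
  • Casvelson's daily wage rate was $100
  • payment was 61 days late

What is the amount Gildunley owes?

Liquidated damages (equal amount): $46,080
Penalty days: min(61, 45) = 45
Waiting-time penalty: 45 × $100 = $4,500
Subtotal: $46,080 + $46,080 + $4,500 = $96,660
Attorney fees: 10% of $96,660 = $9,666
Total award: $96,660 + $9,666 = $106,326

$106,326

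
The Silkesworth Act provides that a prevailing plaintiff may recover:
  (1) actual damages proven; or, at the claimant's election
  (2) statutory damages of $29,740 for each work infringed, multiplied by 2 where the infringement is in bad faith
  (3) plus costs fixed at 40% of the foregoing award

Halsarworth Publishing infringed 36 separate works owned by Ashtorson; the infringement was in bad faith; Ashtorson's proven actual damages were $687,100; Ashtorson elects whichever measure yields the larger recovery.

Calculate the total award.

Statutory damages: 36 × $29,740 = $1,070,640
Doubled: 2 × $1,070,640 = $2,141,280
Greater of actual damages ($687,100) or enhanced statutory damages ($2,141,280): $2,141,280
Costs: 40% of $2,141,280 = $856,512
Award plus costs: $2,141,280 + $856,512 = $2,997,792

$2,997,792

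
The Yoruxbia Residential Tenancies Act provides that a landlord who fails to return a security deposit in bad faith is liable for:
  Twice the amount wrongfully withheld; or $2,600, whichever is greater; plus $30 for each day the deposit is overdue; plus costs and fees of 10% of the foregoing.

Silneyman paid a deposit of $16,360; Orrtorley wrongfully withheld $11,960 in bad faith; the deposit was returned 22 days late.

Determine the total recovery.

Doubled: 2 × $11,960 = $23,920
Minimum $2,600: $23,920 meets the minimum, no increase.
Late-return penalty: 22 × $30 = $660
Damages plus late penalty: $23,920 + $660 = $24,580
Costs and fees: 10% of $24,580 = $2,458
Total recovery: $24,580 + $2,458 = $27,038

$27,038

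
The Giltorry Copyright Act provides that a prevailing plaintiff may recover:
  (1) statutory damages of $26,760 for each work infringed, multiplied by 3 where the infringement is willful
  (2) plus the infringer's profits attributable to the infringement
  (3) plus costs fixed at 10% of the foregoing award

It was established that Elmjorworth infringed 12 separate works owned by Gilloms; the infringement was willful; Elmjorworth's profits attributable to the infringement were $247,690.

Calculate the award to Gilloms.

Statutory damages: 12 × $26,760 = $321,120
Trebled: 3 × $321,120 = $963,360
Combined award: $963,360 + $247,690 = $1,211,050
Costs: 10% of $1,211,050 = $121,105
Award plus costs: $1,211,050 + $121,105 = $1,332,155

$1,332,155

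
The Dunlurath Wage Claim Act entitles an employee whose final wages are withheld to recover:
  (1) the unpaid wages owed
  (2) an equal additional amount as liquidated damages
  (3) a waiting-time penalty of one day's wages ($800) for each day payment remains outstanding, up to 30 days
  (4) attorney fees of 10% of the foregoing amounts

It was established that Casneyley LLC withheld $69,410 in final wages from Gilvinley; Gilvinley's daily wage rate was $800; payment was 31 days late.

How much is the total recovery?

Liquidated damages (equal amount): $69,410
Penalty days: min(31, 30) = 30
Waiting-time penalty: 30 × $800 = $24,000
Subtotal: $69,410 + $69,410 + $24,000 = $162,820
Attorney fees: 10% of $162,820 = $16,282
Total award: $162,820 + $16,282 = $179,102

$179,102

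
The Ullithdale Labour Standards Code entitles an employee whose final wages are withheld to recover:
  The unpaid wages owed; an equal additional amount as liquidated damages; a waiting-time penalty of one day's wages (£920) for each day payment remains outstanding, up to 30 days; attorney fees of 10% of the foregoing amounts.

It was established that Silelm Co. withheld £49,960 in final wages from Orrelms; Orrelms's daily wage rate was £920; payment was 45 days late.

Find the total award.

£140,272

Liquidated damages (equal amount): £49,960
Penalty days: min(45, 30) = 30
Waiting-time penalty: 30 × £920 = £27,600
Subtotal: £49,960 + £49,960 + £27,600 = £127,520
Attorney fees: 10% of £127,520 = £12,752
Total award: £127,520 + £12,752 = £140,272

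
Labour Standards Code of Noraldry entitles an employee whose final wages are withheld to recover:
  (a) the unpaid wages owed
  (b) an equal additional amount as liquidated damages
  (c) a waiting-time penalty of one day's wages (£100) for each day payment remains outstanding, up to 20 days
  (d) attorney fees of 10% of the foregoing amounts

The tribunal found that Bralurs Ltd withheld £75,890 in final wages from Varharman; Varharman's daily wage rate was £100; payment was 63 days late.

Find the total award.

£169,158

Liquidated damages (equal amount): £75,890
Penalty days: min(63, 20) = 20
Waiting-time penalty: 20 × £100 = £2,000
Subtotal: £75,890 + £75,890 + £2,000 = £153,780
Attorney fees: 10% of £153,780 = £15,378
Total award: £153,780 + £15,378 = £169,158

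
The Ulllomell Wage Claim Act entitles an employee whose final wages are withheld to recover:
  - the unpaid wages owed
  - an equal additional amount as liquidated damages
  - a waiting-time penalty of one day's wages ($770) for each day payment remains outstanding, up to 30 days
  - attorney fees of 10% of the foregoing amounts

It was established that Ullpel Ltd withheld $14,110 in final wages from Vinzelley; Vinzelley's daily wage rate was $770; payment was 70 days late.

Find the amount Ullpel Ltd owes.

Total award: $56,452

Liquidated damages (equal amount): $14,110
Penalty days: min(70, 30) = 30
Waiting-time penalty: 30 × $770 = $23,100
Subtotal: $14,110 + $14,110 + $23,100 = $51,320
Attorney fees: 10% of $51,320 = $5,132
Total award: $51,320 + $5,132 = $56,452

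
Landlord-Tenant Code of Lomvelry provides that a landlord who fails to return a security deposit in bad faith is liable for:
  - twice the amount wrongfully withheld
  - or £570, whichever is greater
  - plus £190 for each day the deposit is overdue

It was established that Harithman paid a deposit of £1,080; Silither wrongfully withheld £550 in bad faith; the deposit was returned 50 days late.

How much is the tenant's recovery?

Doubled: 2 × £550 = £1,100
Minimum £570: £1,100 meets the minimum, no increase.
Late-return penalty: 50 × £190 = £9,500
Damages plus late penalty: £1,100 + £9,500 = £10,600

£10,600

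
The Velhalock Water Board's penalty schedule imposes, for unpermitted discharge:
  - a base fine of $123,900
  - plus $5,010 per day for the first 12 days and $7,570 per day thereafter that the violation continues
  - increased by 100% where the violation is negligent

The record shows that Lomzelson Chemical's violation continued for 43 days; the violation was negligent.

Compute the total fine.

First 12 days: 12 × $5,010 = $60,120
Remaining days: (43 − 12) × $7,570 = $234,670
Per-day component: $60,120 + $234,670 = $294,790
Base plus per-day: $123,900 + $294,790 = $418,690
Enhancement: 100% of $418,690 = $418,690
Enhanced fine: $418,690 + $418,690 = $837,380

$837,380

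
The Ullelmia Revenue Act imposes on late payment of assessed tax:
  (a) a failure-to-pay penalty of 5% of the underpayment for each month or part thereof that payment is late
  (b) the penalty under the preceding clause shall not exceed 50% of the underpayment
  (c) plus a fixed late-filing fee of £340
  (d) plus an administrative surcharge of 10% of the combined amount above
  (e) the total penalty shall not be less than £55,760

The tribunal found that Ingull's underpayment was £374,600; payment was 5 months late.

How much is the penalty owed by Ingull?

Accrued rate: 5% × 5 = 25%, capped at 50% → 25%
Failure-to-pay penalty: 25% of £374,600 = £93,650
Penalty before surcharge: £93,650 + £340 = £93,990
Administrative surcharge: 10% of £93,990 = £9,399
Total penalty: £93,990 + £9,399 = £103,389
Minimum £55,760: £103,389 meets the minimum, no increase.

£103,389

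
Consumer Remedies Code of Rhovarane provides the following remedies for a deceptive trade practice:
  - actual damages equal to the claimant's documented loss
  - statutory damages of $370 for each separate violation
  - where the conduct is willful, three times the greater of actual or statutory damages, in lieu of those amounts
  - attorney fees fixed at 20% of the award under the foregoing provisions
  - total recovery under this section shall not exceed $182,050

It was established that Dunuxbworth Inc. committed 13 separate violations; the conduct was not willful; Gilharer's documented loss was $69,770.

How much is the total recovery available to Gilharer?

$89,496

Statutory damages: 13 × $370 = $4,810
Conduct not willful: the in-lieu enhancement does not apply.
Actual plus statutory damages: $69,770 + $4,810 = $74,580
Attorney fees: 20% of $74,580 = $14,916
Total before cap: $74,580 + $14,916 = $89,496
Cap at $182,050: $89,496 is within the cap, no reduction.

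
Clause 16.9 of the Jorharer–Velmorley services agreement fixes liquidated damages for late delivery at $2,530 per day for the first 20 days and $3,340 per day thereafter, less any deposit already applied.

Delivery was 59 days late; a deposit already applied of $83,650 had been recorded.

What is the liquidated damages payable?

First 20 days: 20 × $2,530 = $50,600
Remaining days: (59 − 20) × $3,340 = $130,260
Accrued per-day damages: $50,600 + $130,260 = $180,860
Less deposit already applied: $180,860 − $83,650 = $97,210

$97,210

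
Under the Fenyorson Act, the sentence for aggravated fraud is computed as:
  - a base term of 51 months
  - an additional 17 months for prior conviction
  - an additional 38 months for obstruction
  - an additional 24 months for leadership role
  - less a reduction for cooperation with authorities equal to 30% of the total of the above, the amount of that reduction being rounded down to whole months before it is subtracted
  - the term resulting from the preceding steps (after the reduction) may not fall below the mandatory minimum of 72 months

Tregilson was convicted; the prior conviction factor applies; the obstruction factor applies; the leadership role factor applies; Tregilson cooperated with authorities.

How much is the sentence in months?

Prior conviction enhancement: +17 months
Obstruction enhancement: +38 months
Leadership role enhancement: +24 months
Adjusted term: 51 months + 17 months + 38 months + 24 months = 130 months
Cooperation with authorities reduction: 30% of 130 months = 39 months (rounded down)
After reduction: 130 − 39 = 91 months
Minimum 72 months: 91 months meets the minimum, no increase.

91 months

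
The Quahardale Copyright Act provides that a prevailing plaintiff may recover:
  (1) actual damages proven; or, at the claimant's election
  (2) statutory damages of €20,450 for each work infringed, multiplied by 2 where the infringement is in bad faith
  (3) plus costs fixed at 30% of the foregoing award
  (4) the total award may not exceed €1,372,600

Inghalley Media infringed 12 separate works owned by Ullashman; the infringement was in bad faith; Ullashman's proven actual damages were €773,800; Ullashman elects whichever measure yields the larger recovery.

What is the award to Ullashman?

Statutory damages: 12 × €20,450 = €245,400
Doubled: 2 × €245,400 = €490,800
Greater of actual damages (€773,800) or enhanced statutory damages (€490,800): €773,800
Costs: 30% of €773,800 = €232,140
Award plus costs: €773,800 + €232,140 = €1,005,940
Cap at €1,372,600: €1,005,940 is within the cap, no reduction.

€1,005,940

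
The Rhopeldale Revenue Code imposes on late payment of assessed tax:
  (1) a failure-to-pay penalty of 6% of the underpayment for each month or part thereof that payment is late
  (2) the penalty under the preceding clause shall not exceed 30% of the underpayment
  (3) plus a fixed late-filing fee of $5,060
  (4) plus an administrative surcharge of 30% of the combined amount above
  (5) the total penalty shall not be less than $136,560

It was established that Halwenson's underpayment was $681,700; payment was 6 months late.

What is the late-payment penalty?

$272,441

Accrued rate: 6% × 6 = 36%, capped at 30% → 30%
Failure-to-pay penalty: 30% of $681,700 = $204,510
Penalty before surcharge: $204,510 + $5,060 = $209,570
Administrative surcharge: 30% of $209,570 = $62,871
Total penalty: $209,570 + $62,871 = $272,441
Minimum $136,560: $272,441 meets the minimum, no increase.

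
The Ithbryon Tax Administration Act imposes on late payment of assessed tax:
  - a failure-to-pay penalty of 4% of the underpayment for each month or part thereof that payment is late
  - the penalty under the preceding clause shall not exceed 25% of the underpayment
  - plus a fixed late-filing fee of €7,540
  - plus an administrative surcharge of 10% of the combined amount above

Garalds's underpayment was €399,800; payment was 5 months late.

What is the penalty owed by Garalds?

Penalty: €96,250

Accrued rate: 4% × 5 = 20%, capped at 25% → 20%
Failure-to-pay penalty: 20% of €399,800 = €79,960
Penalty before surcharge: €79,960 + €7,540 = €87,500
Administrative surcharge: 10% of €87,500 = €8,750
Total penalty: €87,500 + €8,750 = €96,250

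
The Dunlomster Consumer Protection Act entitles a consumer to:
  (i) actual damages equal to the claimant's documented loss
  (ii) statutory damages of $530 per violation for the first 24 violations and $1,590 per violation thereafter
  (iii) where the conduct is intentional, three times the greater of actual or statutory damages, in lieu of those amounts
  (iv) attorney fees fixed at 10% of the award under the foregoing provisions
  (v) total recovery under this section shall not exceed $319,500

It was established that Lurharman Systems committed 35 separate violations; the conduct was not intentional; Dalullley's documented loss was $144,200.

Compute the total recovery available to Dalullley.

First 24 violations: 24 × $530 = $12,720
Remaining violations: (35 − 24) × $1,590 = $17,490
Statutory damages: $12,720 + $17,490 = $30,210
Conduct not intentional: the in-lieu enhancement does not apply.
Actual plus statutory damages: $144,200 + $30,210 = $174,410
Attorney fees: 10% of $174,410 = $17,441
Total before cap: $174,410 + $17,441 = $191,851
Cap at $319,500: $191,851 is within the cap, no reduction.

Total recovery: $191,851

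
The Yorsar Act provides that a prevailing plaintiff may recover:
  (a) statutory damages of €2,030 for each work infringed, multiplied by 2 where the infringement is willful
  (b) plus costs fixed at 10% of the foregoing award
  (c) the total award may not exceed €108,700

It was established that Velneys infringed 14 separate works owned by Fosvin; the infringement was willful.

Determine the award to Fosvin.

Statutory damages: 14 × €2,030 = €28,420
Doubled: 2 × €28,420 = €56,840
Costs: 10% of €56,840 = €5,684
Award plus costs: €56,840 + €5,684 = €62,524
Cap at €108,700: €62,524 is within the cap, no reduction.

€62,524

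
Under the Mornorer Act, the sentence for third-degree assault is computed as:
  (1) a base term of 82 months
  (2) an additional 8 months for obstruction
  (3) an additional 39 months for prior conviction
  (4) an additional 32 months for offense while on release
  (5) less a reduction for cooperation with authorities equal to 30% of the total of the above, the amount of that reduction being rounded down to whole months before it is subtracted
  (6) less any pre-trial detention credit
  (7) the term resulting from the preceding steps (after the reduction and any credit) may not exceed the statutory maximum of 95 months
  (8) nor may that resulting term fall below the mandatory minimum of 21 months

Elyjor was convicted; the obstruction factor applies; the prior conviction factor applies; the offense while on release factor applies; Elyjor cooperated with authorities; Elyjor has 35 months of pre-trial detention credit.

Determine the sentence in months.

78 months

Obstruction enhancement: +8 months
Prior conviction enhancement: +39 months
Offense while on release enhancement: +32 months
Adjusted term: 82 months + 8 months + 39 months + 32 months = 161 months
Cooperation with authorities reduction: 30% of 161 months = 48 months (rounded down)
After reduction: 161 − 48 = 113 months
Less pre-trial detention credit: 113 months − 35 months = 78 months
Cap at 95 months: 78 months is within the cap, no reduction.
Minimum 21 months: 78 months meets the minimum, no increase.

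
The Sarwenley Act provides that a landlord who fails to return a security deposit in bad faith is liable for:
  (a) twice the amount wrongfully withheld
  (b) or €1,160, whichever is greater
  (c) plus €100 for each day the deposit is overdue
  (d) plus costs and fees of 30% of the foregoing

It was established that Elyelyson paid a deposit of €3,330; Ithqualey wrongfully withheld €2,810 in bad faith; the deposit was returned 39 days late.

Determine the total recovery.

Doubled: 2 × €2,810 = €5,620
Minimum €1,160: €5,620 meets the minimum, no increase.
Late-return penalty: 39 × €100 = €3,900
Damages plus late penalty: €5,620 + €3,900 = €9,520
Costs and fees: 30% of €9,520 = €2,856
Total recovery: €9,520 + €2,856 = €12,376

€12,376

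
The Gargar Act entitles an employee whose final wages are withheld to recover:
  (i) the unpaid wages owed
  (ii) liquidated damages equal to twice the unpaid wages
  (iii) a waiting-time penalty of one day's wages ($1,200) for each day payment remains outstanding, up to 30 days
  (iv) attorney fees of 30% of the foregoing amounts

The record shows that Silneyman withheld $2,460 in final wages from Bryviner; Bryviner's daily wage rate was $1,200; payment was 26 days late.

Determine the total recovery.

Doubled: 2 × $2,460 = $4,920
Penalty days: min(26, 30) = 26
Waiting-time penalty: 26 × $1,200 = $31,200
Subtotal: $2,460 + $4,920 + $31,200 = $38,580
Attorney fees: 30% of $38,580 = $11,574
Total award: $38,580 + $11,574 = $50,154

$50,154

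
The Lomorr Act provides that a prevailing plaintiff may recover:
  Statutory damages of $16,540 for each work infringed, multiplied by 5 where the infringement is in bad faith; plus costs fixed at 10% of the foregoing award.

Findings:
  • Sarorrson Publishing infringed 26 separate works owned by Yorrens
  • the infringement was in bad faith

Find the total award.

$2,365,220

Statutory damages: 26 × $16,540 = $430,040
Multiplied by 5: 5 × $430,040 = $2,150,200
Costs: 10% of $2,150,200 = $215,020
Award plus costs: $2,150,200 + $215,020 = $2,365,220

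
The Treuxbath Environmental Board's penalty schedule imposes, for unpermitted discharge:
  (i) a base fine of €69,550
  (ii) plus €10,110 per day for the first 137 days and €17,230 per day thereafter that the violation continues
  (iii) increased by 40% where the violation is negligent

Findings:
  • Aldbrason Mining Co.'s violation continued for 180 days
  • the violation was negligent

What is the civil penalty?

First 137 days: 137 × €10,110 = €1,385,070
Remaining days: (180 − 137) × €17,230 = €740,890
Per-day component: €1,385,070 + €740,890 = €2,125,960
Base plus per-day: €69,550 + €2,125,960 = €2,195,510
Enhancement: 40% of €2,195,510 = €878,204
Enhanced fine: €2,195,510 + €878,204 = €3,073,714

€3,073,714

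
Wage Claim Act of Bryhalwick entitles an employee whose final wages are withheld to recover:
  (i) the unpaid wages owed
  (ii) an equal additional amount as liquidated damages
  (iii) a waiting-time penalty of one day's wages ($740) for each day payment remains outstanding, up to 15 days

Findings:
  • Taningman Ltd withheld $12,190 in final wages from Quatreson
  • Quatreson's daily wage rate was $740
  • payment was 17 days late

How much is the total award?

Liquidated damages (equal amount): $12,190
Penalty days: min(17, 15) = 15
Waiting-time penalty: 15 × $740 = $11,100
Total award: $12,190 + $12,190 + $11,100 = $35,480

$35,480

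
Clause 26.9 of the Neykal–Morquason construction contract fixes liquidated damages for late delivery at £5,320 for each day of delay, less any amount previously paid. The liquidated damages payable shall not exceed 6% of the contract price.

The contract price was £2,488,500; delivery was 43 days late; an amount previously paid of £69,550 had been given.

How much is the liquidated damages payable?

Per-day damages: 43 × £5,320 = £228,760
Less amount previously paid: £228,760 − £69,550 = £159,210
Cap: 6% of £2,488,500 = £149,310
Cap at £149,310: £159,210 exceeds the cap → £149,310

Liquidated damages: £149,310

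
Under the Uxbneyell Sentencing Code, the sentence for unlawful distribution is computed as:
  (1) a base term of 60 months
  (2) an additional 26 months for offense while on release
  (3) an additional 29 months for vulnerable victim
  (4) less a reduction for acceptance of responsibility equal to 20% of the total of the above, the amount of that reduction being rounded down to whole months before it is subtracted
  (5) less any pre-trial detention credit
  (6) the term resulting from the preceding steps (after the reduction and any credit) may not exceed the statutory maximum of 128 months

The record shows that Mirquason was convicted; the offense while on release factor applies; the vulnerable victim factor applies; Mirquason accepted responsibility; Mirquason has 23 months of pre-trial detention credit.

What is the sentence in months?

69 months

Offense while on release enhancement: +26 months
Vulnerable victim enhancement: +29 months
Adjusted term: 60 months + 26 months + 29 months = 115 months
Acceptance of responsibility reduction: 20% of 115 months = 23 months (rounded down)
After reduction: 115 − 23 = 92 months
Less pre-trial detention credit: 92 months − 23 months = 69 months
Cap at 128 months: 69 months is within the cap, no reduction.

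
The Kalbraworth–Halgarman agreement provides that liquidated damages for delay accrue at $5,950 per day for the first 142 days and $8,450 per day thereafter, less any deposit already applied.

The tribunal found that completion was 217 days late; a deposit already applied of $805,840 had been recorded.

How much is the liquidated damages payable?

First 142 days: 142 × $5,950 = $844,900
Remaining days: (217 − 142) × $8,450 = $633,750
Accrued per-day damages: $844,900 + $633,750 = $1,478,650
Less deposit already applied: $1,478,650 − $805,840 = $672,810

$672,810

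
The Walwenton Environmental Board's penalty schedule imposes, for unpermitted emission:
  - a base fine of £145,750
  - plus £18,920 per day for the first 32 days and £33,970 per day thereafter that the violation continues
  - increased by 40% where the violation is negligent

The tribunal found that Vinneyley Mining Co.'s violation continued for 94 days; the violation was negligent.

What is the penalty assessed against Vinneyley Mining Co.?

First 32 days: 32 × £18,920 = £605,440
Remaining days: (94 − 32) × £33,970 = £2,106,140
Per-day component: £605,440 + £2,106,140 = £2,711,580
Base plus per-day: £145,750 + £2,711,580 = £2,857,330
Enhancement: 40% of £2,857,330 = £1,142,932
Enhanced fine: £2,857,330 + £1,142,932 = £4,000,262

£4,000,262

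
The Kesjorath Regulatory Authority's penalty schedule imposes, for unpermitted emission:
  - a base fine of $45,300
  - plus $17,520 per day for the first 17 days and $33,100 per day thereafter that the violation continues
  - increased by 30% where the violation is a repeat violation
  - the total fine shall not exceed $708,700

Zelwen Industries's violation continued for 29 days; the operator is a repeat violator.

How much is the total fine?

$708,700

First 17 days: 17 × $17,520 = $297,840
Remaining days: (29 − 17) × $33,100 = $397,200
Per-day component: $297,840 + $397,200 = $695,040
Base plus per-day: $45,300 + $695,040 = $740,340
Enhancement: 30% of $740,340 = $222,102
Enhanced fine: $740,340 + $222,102 = $962,442
Cap at $708,700: $962,442 exceeds the cap → $708,700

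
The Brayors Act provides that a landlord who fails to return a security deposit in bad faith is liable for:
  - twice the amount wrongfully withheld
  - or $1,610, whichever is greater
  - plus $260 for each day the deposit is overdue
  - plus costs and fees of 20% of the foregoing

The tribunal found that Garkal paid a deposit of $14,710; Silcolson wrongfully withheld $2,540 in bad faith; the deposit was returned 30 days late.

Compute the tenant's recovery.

Doubled: 2 × $2,540 = $5,080
Minimum $1,610: $5,080 meets the minimum, no increase.
Late-return penalty: 30 × $260 = $7,800
Damages plus late penalty: $5,080 + $7,800 = $12,880
Costs and fees: 20% of $12,880 = $2,576
Total recovery: $12,880 + $2,576 = $15,456

Recovery: $15,456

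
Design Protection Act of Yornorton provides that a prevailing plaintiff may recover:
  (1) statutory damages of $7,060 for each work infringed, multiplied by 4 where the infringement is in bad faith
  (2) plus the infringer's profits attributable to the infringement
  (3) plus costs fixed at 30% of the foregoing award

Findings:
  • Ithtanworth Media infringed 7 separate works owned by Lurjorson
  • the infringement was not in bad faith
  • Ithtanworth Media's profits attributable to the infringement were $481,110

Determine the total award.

Statutory damages: 7 × $7,060 = $49,420
Infringement not in bad faith: no ×4 enhancement.
Combined award: $49,420 + $481,110 = $530,530
Costs: 30% of $530,530 = $159,159
Award plus costs: $530,530 + $159,159 = $689,689

$689,689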